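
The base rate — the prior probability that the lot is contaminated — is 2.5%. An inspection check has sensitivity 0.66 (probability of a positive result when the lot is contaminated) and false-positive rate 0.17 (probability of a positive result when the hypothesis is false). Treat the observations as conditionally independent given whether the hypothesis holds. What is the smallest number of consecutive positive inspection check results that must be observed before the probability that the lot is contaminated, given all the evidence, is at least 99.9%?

Prior odds = 0.025/0.975 = 1/39.
Likelihood ratio of a positive result = 0.66/0.17 = 66/17.
Target posterior odds = 0.999/0.001 = 999.
Require (66/17)ⁿ ≥ 999 ÷ (1/39) = 38961.
(66/17)⁷ ≈13294.3 falls short of 38961 but (66/17)⁸ ≈51613.1 reaches it, so n = 8.

8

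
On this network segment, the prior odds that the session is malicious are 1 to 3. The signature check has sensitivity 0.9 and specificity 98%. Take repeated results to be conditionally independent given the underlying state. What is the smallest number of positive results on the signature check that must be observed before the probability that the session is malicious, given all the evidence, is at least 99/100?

2

Prior odds = 1/3.
False-positive rate = 1 − 0.98 = 0.02; likelihood ratio of a positive = 0.9/0.02 = 45.
Target posterior odds = 0.99/0.01 = 99.
Require 45ⁿ ≥ 99 ÷ (1/3) = 297.
45¹ = 45 falls short of 297 but 45² = 2025 reaches it, so n = 2.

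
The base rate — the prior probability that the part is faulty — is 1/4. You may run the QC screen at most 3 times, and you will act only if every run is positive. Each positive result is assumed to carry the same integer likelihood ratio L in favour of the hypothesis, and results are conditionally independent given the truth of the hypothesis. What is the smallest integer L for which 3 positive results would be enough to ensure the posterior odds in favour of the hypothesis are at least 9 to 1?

Prior odds = 0.25/0.75 = 1/3.
Target odds = 9.
Need L³ ≥ 9 ÷ (1/3) = 27.
2³ = 8 < 27 ≤ 27 = 3³, so L = 3.

3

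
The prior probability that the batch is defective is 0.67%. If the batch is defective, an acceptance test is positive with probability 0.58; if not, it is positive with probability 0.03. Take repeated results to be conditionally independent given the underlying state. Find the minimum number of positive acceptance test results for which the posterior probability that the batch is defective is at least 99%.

4

Prior odds: 0.0067 ÷ 0.9933 = 67/9933.
Likelihood ratio of a positive = 0.58/0.03 = 58/3.
Target odds: 0.99 ÷ 0.01 = 99.
Require (58/3)ⁿ ≥ 99 ÷ (67/9933) = 983367/67.
(58/3)³ = 195112/27 falls short of 983367/67 but (58/3)⁴ = 11316496/81 reaches it, so n = 4.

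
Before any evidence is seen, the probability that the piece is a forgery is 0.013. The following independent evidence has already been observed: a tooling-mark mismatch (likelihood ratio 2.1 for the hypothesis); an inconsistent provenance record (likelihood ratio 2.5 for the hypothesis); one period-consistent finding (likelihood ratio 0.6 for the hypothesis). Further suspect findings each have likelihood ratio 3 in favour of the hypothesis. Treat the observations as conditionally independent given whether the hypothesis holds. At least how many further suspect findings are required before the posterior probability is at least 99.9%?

Prior odds = 0.013/0.987 = 13/987.
Combined Bayes factor of the evidence already in hand = 2.1 × 2.5 × 0.6 = 3.15.
Odds after that evidence = (13/987) × 3.15 = 39/940.
Target odds = 0.999/0.001 = 999.
Need 3ⁿ ≥ 999 ÷ (39/940) = 313020/13.
3⁹ = 19683 falls short of 313020/13 but 3¹⁰ = 59049 reaches it, so n = 10.

10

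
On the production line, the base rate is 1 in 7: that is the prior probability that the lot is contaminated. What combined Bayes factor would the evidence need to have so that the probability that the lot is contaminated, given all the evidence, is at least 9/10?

Prior odds = (1/7)/(6/7) = 1/6.
Target odds = 0.9/0.1 = 9.
Required Bayes factor = 9 ÷ (1/6) = 54.

54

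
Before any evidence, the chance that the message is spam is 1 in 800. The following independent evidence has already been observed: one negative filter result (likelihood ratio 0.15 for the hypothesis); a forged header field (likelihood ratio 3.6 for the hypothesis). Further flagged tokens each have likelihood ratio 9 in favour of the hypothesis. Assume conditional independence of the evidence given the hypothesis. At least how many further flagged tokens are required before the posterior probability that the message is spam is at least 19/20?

Prior odds = 0.00125/0.99875 = 1/799.
Combined Bayes factor of the evidence already in hand = 0.15 × 3.6 = 0.54.
Odds after that evidence = (1/799) × 0.54 = 27/39950.
Target odds = 0.95/0.05 = 19.
Need 9ⁿ ≥ 19 ÷ (27/39950) = 759050/27.
9⁴ = 6561 falls short of 759050/27 but 9⁵ = 59049 reaches it, so n = 5.

5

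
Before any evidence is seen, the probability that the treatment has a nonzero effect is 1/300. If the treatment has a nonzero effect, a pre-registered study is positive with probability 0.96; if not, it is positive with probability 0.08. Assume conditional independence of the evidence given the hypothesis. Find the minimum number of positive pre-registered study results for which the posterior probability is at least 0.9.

Prior odds = (1/300)/(299/300) = 1/299.
Likelihood ratio of a positive = 0.96/0.08 = 12.
Target odds: 0.9 ÷ 0.1 = 9.
Require 12ⁿ ≥ 9 ÷ (1/299) = 2691.
12³ = 1728 falls short of 2691 but 12⁴ = 20736 reaches it, so n = 4.

4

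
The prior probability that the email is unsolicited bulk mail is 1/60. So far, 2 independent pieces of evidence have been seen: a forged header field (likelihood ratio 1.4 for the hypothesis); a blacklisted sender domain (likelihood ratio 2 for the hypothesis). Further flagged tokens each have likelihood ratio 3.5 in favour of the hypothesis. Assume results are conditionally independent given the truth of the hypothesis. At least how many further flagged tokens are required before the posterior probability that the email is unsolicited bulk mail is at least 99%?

Prior odds = (1/60)/(59/60) = 1/59.
Combined Bayes factor of the evidence already in hand = 1.4 × 2 = 2.8.
Odds after that evidence = (1/59) × 2.8 = 14/295.
Target odds = 0.99/0.01 = 99.
Need 3.5ⁿ ≥ 99 ÷ (14/295) = 29205/14.
3.5⁶ = 1838.265625 falls short of 29205/14 but 3.5⁷ = 823543/128 reaches it, so n = 7.

7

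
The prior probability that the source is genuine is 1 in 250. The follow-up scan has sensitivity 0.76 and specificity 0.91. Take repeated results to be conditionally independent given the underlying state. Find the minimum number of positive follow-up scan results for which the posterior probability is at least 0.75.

4

Prior odds: 0.004 ÷ 0.996 = 1/249.
False-positive rate = 1 − 0.91 = 0.09; likelihood ratio of a positive = 0.76/0.09 = 76/9.
Target posterior odds = 0.75/0.25 = 3.
Require (76/9)ⁿ ≥ 3 ÷ (1/249) = 747.
(76/9)³ = 438976/729 falls short of 747 but (76/9)⁴ = 33362176/6561 reaches it, so n = 4.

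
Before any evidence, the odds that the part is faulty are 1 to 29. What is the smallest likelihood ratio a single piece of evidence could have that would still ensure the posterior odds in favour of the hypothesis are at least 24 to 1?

Prior odds = 1/29.
Target odds = 24.
Required Bayes factor = 24 ÷ (1/29) = 696.

696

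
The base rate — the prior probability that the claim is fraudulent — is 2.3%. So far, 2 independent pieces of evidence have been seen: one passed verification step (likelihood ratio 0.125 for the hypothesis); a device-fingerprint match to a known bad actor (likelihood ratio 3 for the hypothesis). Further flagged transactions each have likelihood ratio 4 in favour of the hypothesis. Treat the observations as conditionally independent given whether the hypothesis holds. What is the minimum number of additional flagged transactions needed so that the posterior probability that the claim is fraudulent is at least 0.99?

7

Prior odds = 0.023/0.977 = 23/977.
Combined Bayes factor of the evidence already in hand = 0.125 × 3 = 0.375.
Odds after that evidence = (23/977) × 0.375 = 69/7816.
Target odds = 0.99/0.01 = 99.
Need 4ⁿ ≥ 99 ÷ (69/7816) = 257928/23.
4⁶ = 4096 falls short of 257928/23 but 4⁷ = 16384 reaches it, so n = 7.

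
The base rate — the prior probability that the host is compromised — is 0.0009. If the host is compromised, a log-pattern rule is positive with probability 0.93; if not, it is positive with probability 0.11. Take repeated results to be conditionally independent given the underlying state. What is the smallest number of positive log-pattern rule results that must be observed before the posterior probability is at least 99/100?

Prior odds: 0.0009 ÷ 0.9991 = 9/9991.
Likelihood ratio of a positive = 0.93/0.11 = 93/11.
Target odds: 0.99 ÷ 0.01 = 99.
Require (93/11)ⁿ ≥ 99 ÷ (9/9991) = 109901.
(93/11)⁵ ≈43196.8 falls short of 109901 but (93/11)⁶ ≈365209 reaches it, so n = 6.

6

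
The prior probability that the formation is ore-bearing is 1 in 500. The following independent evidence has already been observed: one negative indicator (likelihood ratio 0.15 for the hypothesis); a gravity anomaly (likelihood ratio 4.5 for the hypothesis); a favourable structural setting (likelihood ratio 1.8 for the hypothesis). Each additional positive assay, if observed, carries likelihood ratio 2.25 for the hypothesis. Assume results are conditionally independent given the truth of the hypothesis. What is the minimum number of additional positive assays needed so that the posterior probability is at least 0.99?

14

Prior odds = 0.002/0.998 = 1/499.
Combined Bayes factor of the evidence already in hand = 0.15 × 4.5 × 1.8 = 1.215.
Odds after that evidence = (1/499) × 1.215 = 243/99800.
Target odds = 0.99/0.01 = 99.
Need 2.25ⁿ ≥ 99 ÷ (243/99800) = 1097800/27.
2.25¹³ ≈37876.8 falls short of 1097800/27 but 2.25¹⁴ ≈85222.7 reaches it, so n = 14.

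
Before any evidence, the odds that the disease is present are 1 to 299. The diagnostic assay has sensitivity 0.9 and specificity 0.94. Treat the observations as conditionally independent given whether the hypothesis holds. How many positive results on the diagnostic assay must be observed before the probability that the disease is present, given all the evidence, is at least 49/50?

Prior odds = 1/299.
False-positive rate = 1 − 0.94 = 0.06; likelihood ratio of a positive = 0.9/0.06 = 15.
Target odds: 0.98 ÷ 0.02 = 49.
Need (1/299) × 15ⁿ ≥ 49, i.e. 15ⁿ ≥ 14651.
15³ = 3375 falls short of 14651 but 15⁴ = 50625 reaches it, so n = 4.

4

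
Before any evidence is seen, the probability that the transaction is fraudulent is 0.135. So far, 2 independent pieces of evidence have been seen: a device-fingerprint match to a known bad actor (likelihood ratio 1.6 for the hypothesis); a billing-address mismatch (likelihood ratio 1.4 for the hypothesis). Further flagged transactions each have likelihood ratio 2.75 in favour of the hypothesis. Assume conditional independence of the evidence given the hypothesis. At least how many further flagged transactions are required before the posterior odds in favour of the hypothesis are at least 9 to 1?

Prior odds = 0.135/0.865 = 27/173.
Combined Bayes factor of the evidence already in hand = 1.6 × 1.4 = 2.24.
Odds after that evidence = (27/173) × 2.24 = 1512/4325.
Target odds = 9.
Need 2.75ⁿ ≥ 9 ÷ (1512/4325) = 4325/168.
2.75³ = 20.796875 falls short of 4325/168 but 2.75⁴ = 57.19140625 reaches it, so n = 4.

4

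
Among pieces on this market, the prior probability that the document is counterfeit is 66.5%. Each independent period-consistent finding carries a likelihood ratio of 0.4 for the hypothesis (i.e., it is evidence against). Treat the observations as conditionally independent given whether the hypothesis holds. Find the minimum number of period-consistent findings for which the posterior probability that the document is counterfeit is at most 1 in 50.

Prior odds: 0.665 ÷ 0.335 = 133/67.
Likelihood ratio per period-consistent finding = 0.4.
Target posterior odds = 0.02/0.98 = 1/49.
Need (133/67) × 0.4ⁿ ≤ 1/49, i.e. 0.4ⁿ ≤ 67/6517.
0.4⁴ = 0.0256 is still above 67/6517 but 0.4⁵ = 0.01024 is at or below it, so n = 5.

5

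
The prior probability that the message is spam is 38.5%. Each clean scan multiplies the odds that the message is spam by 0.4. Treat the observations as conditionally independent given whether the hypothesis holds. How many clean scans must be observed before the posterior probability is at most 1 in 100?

Prior odds = 0.385/0.615 = 77/123.
Likelihood ratio per clean scan = 0.4.
Target odds: 0.01 ÷ 0.99 = 1/99.
Need (77/123) × 0.4ⁿ ≤ 1/99, i.e. 0.4ⁿ ≤ 41/2541.
0.4⁴ = 0.0256 is still above 41/2541 but 0.4⁵ = 0.01024 is at or below it, so n = 5.

5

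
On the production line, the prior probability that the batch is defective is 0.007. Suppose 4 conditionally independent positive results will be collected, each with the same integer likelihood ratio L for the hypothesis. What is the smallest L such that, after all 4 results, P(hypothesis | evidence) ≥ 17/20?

Prior odds = 0.007/0.993 = 7/993.
Target odds = 0.85/0.15 = 17/3.
Need L⁴ ≥ 17/3 ÷ (7/993) = 5627/7.
5⁴ = 625 < 5627/7 ≤ 1296 = 6⁴, so L = 6.

6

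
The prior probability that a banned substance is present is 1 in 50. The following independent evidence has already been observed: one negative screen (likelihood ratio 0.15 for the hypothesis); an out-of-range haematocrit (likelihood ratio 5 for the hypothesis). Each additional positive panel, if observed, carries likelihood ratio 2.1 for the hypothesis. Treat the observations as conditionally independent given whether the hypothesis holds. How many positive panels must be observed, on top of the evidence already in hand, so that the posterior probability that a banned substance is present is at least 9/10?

9

Prior odds = 0.02/0.98 = 1/49.
Combined Bayes factor of the evidence already in hand = 0.15 × 5 = 0.75.
Odds after that evidence = (1/49) × 0.75 = 3/196.
Target odds = 0.9/0.1 = 9.
Need 2.1ⁿ ≥ 9 ÷ (3/196) = 588.
2.1⁸ ≈378.229 falls short of 588 but 2.1⁹ ≈794.28 reaches it, so n = 9.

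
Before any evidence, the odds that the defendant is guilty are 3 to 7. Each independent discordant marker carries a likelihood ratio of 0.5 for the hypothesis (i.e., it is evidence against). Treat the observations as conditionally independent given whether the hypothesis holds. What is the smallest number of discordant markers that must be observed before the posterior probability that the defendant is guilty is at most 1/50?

5

Prior odds = 3/7.
Likelihood ratio per discordant marker = 0.5.
Target odds: 0.02 ÷ 0.98 = 1/49.
Need (3/7) × 0.5ⁿ ≤ 1/49, i.e. 0.5ⁿ ≤ 1/21.
0.5⁴ = 0.0625 is still above 1/21 but 0.5⁵ = 0.03125 is at or below it, so n = 5.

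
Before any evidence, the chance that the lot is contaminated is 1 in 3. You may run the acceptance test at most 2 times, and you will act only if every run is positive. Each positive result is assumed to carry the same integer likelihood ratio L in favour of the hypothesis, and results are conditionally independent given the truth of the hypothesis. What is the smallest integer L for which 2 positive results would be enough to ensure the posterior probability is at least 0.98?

10

Prior odds = (1/3)/(2/3) = 0.5.
Target odds = 0.98/0.02 = 49.
Need L² ≥ 49 ÷ 0.5 = 98.
9² = 81 < 98 ≤ 100 = 10², so L = 10.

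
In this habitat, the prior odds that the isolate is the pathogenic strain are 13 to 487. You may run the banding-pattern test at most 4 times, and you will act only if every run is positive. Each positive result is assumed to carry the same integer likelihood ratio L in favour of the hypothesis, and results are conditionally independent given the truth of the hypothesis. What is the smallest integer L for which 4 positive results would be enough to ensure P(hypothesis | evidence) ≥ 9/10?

5

Prior odds = 13/487.
Target odds = 0.9/0.1 = 9.
Need L⁴ ≥ 9 ÷ (13/487) = 4383/13.
4⁴ = 256 < 4383/13 ≤ 625 = 5⁴, so L = 5.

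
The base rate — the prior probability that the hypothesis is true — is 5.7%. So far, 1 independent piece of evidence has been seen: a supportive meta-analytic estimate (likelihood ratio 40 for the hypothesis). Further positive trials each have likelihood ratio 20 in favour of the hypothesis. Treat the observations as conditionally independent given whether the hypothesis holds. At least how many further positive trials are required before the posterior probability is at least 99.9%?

3

Prior odds = 0.057/0.943 = 57/943.
Bayes factor of the evidence already in hand = 40.
Odds after that evidence = (57/943) × 40 = 2280/943.
Target odds = 0.999/0.001 = 999.
Need 20ⁿ ≥ 999 ÷ (2280/943) = 314019/760.
20² = 400 falls short of 314019/760 but 20³ = 8000 reaches it, so n = 3.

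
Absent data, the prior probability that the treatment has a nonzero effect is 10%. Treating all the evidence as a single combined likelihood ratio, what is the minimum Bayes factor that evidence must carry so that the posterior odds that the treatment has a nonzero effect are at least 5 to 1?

Prior odds = 0.1/0.9 = 1/9.
Target odds = 5.
Required Bayes factor = 5 ÷ (1/9) = 45.

45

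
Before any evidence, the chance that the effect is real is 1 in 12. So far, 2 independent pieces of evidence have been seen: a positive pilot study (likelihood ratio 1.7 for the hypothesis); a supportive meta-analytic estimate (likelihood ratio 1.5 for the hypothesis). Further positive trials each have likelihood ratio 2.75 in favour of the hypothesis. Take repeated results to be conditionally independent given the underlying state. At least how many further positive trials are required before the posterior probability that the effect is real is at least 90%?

4

Prior odds = (1/12)/(11/12) = 1/11.
Combined Bayes factor of the evidence already in hand = 1.7 × 1.5 = 2.55.
Odds after that evidence = (1/11) × 2.55 = 51/220.
Target odds = 0.9/0.1 = 9.
Need 2.75ⁿ ≥ 9 ÷ (51/220) = 660/17.
2.75³ = 20.796875 falls short of 660/17 but 2.75⁴ = 57.19140625 reaches it, so n = 4.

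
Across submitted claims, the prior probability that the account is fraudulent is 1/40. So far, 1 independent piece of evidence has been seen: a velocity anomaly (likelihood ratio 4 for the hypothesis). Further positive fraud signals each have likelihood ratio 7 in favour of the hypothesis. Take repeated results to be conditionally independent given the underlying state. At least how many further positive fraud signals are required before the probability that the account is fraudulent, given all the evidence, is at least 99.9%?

Prior odds = 0.025/0.975 = 1/39.
Bayes factor of the evidence already in hand = 4.
Odds after that evidence = (1/39) × 4 = 4/39.
Target odds = 0.999/0.001 = 999.
Need 7ⁿ ≥ 999 ÷ (4/39) = 9740.25.
7⁴ = 2401 falls short of 9740.25 but 7⁵ = 16807 reaches it, so n = 5.

5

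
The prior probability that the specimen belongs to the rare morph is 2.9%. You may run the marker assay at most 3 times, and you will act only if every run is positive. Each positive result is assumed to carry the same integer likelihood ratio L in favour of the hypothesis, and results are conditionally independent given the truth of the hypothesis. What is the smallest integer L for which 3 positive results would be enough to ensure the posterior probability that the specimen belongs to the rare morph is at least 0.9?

Prior odds = 0.029/0.971 = 29/971.
Target odds = 0.9/0.1 = 9.
Need L³ ≥ 9 ÷ (29/971) = 8739/29.
6³ = 216 < 8739/29 ≤ 343 = 7³, so L = 7.

7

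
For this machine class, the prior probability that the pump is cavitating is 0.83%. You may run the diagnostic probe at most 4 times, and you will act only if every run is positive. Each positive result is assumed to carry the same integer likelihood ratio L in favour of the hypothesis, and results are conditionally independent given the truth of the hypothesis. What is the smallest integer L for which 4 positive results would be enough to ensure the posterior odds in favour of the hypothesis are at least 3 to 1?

Prior odds = 0.0083/0.9917 = 83/9917.
Target odds = 3.
Need L⁴ ≥ 3 ÷ (83/9917) = 29751/83.
4⁴ = 256 < 29751/83 ≤ 625 = 5⁴, so L = 5.

5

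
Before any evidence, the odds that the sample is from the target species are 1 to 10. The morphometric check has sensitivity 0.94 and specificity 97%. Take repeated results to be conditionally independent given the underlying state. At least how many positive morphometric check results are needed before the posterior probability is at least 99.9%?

Prior odds = 0.1.
False-positive rate = 1 − 0.97 = 0.03; likelihood ratio of a positive = 0.94/0.03 = 94/3.
Target odds: 0.999 ÷ 0.001 = 999.
Require (94/3)ⁿ ≥ 999 ÷ 0.1 = 9990.
(94/3)² = 8836/9 falls short of 9990 but (94/3)³ = 830584/27 reaches it, so n = 3.

3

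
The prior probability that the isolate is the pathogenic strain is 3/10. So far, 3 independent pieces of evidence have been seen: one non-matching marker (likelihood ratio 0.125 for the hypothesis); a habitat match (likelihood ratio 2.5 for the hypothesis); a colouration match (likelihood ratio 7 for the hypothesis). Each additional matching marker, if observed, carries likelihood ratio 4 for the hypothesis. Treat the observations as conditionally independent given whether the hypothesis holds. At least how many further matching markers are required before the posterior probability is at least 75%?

Prior odds = 0.3/0.7 = 3/7.
Combined Bayes factor of the evidence already in hand = 0.125 × 2.5 × 7 = 2.1875.
Odds after that evidence = (3/7) × 2.1875 = 0.9375.
Target odds = 0.75/0.25 = 3.
Need 4ⁿ ≥ 3 ÷ 0.9375 = 3.2.
4¹ = 4, which meets the required 3.2; so n = 1.

1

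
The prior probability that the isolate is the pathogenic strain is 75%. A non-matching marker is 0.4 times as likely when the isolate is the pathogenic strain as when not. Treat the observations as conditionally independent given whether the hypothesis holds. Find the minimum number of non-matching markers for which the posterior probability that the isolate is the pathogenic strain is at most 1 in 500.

Prior odds: 0.75 ÷ 0.25 = 3.
Likelihood ratio per non-matching marker = 0.4.
Target odds: 0.002 ÷ 0.998 = 1/499.
Need 3 × 0.4ⁿ ≤ 1/499, i.e. 0.4ⁿ ≤ 1/1497.
0.4⁷ = 128/78125 is still above 1/1497 but 0.4⁸ = 256/390625 is at or below it, so n = 8.

8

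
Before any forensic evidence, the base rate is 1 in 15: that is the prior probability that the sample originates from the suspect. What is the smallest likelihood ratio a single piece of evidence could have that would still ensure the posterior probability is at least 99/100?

Prior odds = (1/15)/(14/15) = 1/14.
Target odds = 0.99/0.01 = 99.
Required Bayes factor = 99 ÷ (1/14) = 1386.

1386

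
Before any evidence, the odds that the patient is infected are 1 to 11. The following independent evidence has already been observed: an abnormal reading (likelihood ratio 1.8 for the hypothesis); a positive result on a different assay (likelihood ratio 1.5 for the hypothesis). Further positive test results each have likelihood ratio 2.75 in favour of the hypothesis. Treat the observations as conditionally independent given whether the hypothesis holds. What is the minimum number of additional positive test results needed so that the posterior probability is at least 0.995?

7

Prior odds = 1/11.
Combined Bayes factor of the evidence already in hand = 1.8 × 1.5 = 2.7.
Odds after that evidence = (1/11) × 2.7 = 27/110.
Target odds = 0.995/0.005 = 199.
Need 2.75ⁿ ≥ 199 ÷ (27/110) = 21890/27.
2.75⁶ = 1771561/4096 falls short of 21890/27 but 2.75⁷ = 19487171/16384 reaches it, so n = 7.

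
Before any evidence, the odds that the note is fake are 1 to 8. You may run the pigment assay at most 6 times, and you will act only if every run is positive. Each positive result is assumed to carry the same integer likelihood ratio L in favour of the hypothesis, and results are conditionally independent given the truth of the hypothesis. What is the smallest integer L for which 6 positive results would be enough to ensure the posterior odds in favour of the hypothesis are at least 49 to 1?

3

Prior odds = 0.125.
Target odds = 49.
Need L⁶ ≥ 49 ÷ 0.125 = 392.
2⁶ = 64 < 392 ≤ 729 = 3⁶, so L = 3.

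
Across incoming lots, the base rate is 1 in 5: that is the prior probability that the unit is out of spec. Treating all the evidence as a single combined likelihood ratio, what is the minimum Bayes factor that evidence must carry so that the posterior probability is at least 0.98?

196

Prior odds = 0.2/0.8 = 0.25.
Target odds = 0.98/0.02 = 49.
Required Bayes factor = 49 ÷ 0.25 = 196.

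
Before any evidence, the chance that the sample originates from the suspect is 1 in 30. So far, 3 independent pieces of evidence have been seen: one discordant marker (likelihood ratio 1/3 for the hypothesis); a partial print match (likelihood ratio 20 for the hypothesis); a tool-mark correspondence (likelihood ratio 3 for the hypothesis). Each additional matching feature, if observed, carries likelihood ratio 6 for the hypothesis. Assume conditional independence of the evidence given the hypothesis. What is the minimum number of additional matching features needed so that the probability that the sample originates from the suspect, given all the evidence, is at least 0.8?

Prior odds = (1/30)/(29/30) = 1/29.
Combined Bayes factor of the evidence already in hand = (1/3) × 20 × 3 = 20.
Odds after that evidence = (1/29) × 20 = 20/29.
Target odds = 0.8/0.2 = 4.
Need 6ⁿ ≥ 4 ÷ (20/29) = 5.8.
6¹ = 6, which meets the required 5.8; so n = 1.

1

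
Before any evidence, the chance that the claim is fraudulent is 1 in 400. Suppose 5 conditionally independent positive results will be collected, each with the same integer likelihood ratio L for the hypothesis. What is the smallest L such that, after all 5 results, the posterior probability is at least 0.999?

14

Prior odds = 0.0025/0.9975 = 1/399.
Target odds = 0.999/0.001 = 999.
Need L⁵ ≥ 999 ÷ (1/399) = 398601.
13⁵ = 371293 < 398601 ≤ 537824 = 14⁵, so L = 14.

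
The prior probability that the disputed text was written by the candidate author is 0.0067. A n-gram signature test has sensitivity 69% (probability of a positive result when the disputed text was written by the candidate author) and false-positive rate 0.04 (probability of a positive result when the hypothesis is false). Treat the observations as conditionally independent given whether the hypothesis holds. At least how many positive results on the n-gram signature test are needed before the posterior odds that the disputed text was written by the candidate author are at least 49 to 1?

4

Prior odds: 0.0067 ÷ 0.9933 = 67/9933.
Likelihood ratio of a positive result = 0.69/0.04 = 17.25.
Target odds = 49.
Require 17.25ⁿ ≥ 49 ÷ (67/9933) = 486717/67.
17.25³ = 5132.953125 falls short of 486717/67 but 17.25⁴ = 22667121/256 reaches it, so n = 4.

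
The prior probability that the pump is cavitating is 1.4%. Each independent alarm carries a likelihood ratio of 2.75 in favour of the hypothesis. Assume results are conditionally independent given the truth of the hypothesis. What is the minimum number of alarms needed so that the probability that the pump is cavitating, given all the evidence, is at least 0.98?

Prior odds = 0.014/0.986 = 7/493.
Likelihood ratio per alarm = 2.75.
Target posterior odds = 0.98/0.02 = 49.
Require 2.75ⁿ ≥ 49 ÷ (7/493) = 3451.
2.75⁸ = 214358881/65536 falls short of 3451 but 2.75⁹ ≈8994.86 reaches it, so n = 9.

9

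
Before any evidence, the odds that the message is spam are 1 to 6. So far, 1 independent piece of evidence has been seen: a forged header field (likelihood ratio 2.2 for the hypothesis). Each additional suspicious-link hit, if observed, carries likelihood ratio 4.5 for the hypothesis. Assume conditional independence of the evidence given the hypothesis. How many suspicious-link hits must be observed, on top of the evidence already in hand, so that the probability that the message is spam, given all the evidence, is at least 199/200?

5

Prior odds = 1/6.
Bayes factor of the evidence already in hand = 2.2.
Odds after that evidence = (1/6) × 2.2 = 11/30.
Target odds = 0.995/0.005 = 199.
Need 4.5ⁿ ≥ 199 ÷ (11/30) = 5970/11.
4.5⁴ = 410.0625 falls short of 5970/11 but 4.5⁵ = 1845.28125 reaches it, so n = 5.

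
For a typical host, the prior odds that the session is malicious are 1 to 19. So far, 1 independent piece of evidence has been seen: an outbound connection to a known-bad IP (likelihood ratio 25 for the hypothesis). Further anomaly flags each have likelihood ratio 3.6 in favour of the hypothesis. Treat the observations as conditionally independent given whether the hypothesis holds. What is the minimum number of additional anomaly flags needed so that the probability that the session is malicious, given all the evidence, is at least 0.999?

Prior odds = 1/19.
Bayes factor of the evidence already in hand = 25.
Odds after that evidence = (1/19) × 25 = 25/19.
Target odds = 0.999/0.001 = 999.
Need 3.6ⁿ ≥ 999 ÷ (25/19) = 759.24.
3.6⁵ = 604.66176 falls short of 759.24 but 3.6⁶ = 34012224/15625 reaches it, so n = 6.

6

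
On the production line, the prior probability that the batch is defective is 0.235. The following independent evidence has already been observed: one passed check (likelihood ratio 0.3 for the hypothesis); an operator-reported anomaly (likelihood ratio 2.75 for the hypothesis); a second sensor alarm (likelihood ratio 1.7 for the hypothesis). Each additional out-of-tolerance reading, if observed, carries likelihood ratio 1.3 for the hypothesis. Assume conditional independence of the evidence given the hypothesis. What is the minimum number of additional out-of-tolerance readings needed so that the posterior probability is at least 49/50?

Prior odds = 0.235/0.765 = 47/153.
Combined Bayes factor of the evidence already in hand = 0.3 × 2.75 × 1.7 = 1.4025.
Odds after that evidence = (47/153) × 1.4025 = 517/1200.
Target odds = 0.98/0.02 = 49.
Need 1.3ⁿ ≥ 49 ÷ (517/1200) = 58800/517.
1.3¹⁸ ≈112.455 falls short of 58800/517 but 1.3¹⁹ ≈146.192 reaches it, so n = 19.

19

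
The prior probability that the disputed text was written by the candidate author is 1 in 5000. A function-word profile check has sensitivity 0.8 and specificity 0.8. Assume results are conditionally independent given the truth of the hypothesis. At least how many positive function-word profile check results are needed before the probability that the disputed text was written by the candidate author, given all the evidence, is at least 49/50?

9

Prior odds = 0.0002/0.9998 = 1/4999.
False-positive rate = 1 − 0.8 = 0.2; likelihood ratio of a positive = 0.8/0.2 = 4.
Target odds: 0.98 ÷ 0.02 = 49.
Require 4ⁿ ≥ 49 ÷ (1/4999) = 244951.
4⁸ = 65536 falls short of 244951 but 4⁹ = 262144 reaches it, so n = 9.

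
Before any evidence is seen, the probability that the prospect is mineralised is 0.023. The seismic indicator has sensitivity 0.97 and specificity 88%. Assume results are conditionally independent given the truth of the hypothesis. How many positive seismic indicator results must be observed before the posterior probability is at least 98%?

Prior odds: 0.023 ÷ 0.977 = 23/977.
False-positive rate = 1 − 0.88 = 0.12; likelihood ratio of a positive = 0.97/0.12 = 97/12.
Target posterior odds = 0.98/0.02 = 49.
Require (97/12)ⁿ ≥ 49 ÷ (23/977) = 47873/23.
(97/12)³ = 912673/1728 falls short of 47873/23 but (97/12)⁴ = 88529281/20736 reaches it, so n = 4.

4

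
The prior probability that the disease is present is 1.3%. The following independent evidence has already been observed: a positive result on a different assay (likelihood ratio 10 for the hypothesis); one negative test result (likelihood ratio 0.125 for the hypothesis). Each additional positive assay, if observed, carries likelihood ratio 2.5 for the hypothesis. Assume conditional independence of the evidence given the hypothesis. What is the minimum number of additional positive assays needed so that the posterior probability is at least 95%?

8

Prior odds = 0.013/0.987 = 13/987.
Combined Bayes factor of the evidence already in hand = 10 × 0.125 = 1.25.
Odds after that evidence = (13/987) × 1.25 = 65/3948.
Target odds = 0.95/0.05 = 19.
Need 2.5ⁿ ≥ 19 ÷ (65/3948) = 75012/65.
2.5⁷ = 610.3515625 falls short of 75012/65 but 2.5⁸ = 390625/256 reaches it, so n = 8.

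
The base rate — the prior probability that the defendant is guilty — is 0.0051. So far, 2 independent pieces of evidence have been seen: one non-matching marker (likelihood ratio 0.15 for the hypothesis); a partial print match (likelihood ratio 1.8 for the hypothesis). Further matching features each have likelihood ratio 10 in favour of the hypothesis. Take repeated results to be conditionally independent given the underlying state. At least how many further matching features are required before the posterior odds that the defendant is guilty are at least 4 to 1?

4

Prior odds = 0.0051/0.9949 = 51/9949.
Combined Bayes factor of the evidence already in hand = 0.15 × 1.8 = 0.27.
Odds after that evidence = (51/9949) × 0.27 = 1377/994900.
Target odds = 4.
Need 10ⁿ ≥ 4 ÷ (1377/994900) = 3979600/1377.
10³ = 1000 falls short of 3979600/1377 but 10⁴ = 10000 reaches it, so n = 4.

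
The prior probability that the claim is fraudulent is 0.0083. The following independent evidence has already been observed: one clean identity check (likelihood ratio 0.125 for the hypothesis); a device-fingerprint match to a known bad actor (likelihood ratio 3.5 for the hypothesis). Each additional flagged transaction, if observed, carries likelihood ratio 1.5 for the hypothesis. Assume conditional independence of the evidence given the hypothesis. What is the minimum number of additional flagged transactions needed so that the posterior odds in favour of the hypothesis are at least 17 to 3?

19

Prior odds = 0.0083/0.9917 = 83/9917.
Combined Bayes factor of the evidence already in hand = 0.125 × 3.5 = 0.4375.
Odds after that evidence = (83/9917) × 0.4375 = 581/158672.
Target odds = 17/3.
Need 1.5ⁿ ≥ 17/3 ÷ (581/158672) = 2697424/1743.
1.5¹⁸ = 387420489/262144 falls short of 2697424/1743 but 1.5¹⁹ ≈2216.84 reaches it, so n = 19.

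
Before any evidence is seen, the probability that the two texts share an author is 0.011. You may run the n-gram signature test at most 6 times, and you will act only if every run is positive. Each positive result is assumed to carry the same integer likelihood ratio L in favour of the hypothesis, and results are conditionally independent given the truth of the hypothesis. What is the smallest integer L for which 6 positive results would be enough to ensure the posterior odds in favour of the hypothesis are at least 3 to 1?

3

Prior odds = 0.011/0.989 = 11/989.
Target odds = 3.
Need L⁶ ≥ 3 ÷ (11/989) = 2967/11.
2⁶ = 64 < 2967/11 ≤ 729 = 3⁶, so L = 3.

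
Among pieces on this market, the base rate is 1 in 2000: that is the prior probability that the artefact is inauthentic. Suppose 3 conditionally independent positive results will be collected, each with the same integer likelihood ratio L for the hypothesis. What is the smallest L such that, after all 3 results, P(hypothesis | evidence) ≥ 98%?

Prior odds = 0.0005/0.9995 = 1/1999.
Target odds = 0.98/0.02 = 49.
Need L³ ≥ 49 ÷ (1/1999) = 97951.
46³ = 97336 < 97951 ≤ 103823 = 47³, so L = 47.

47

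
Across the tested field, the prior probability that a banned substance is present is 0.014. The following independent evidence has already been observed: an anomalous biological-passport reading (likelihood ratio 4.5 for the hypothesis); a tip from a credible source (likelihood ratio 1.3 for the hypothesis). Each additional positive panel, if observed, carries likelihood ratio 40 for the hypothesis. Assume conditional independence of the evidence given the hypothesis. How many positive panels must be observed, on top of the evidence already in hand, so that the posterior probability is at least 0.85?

2

Prior odds = 0.014/0.986 = 7/493.
Combined Bayes factor of the evidence already in hand = 4.5 × 1.3 = 5.85.
Odds after that evidence = (7/493) × 5.85 = 819/9860.
Target odds = 0.85/0.15 = 17/3.
Need 40ⁿ ≥ 17/3 ÷ (819/9860) = 167620/2457.
40¹ = 40 falls short of 167620/2457 but 40² = 1600 reaches it, so n = 2.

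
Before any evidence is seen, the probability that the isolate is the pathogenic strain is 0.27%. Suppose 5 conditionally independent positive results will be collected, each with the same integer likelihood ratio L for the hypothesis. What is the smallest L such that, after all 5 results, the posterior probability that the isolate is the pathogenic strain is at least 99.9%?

13

Prior odds = 0.0027/0.9973 = 27/9973.
Target odds = 0.999/0.001 = 999.
Need L⁵ ≥ 999 ÷ (27/9973) = 369001.
12⁵ = 248832 < 369001 ≤ 371293 = 13⁵, so L = 13.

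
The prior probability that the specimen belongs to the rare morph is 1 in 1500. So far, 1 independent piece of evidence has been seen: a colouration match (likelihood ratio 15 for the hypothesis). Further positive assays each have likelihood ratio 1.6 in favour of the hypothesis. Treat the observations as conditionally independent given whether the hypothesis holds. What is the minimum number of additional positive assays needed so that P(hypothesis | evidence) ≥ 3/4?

13

Prior odds = (1/1500)/(1499/1500) = 1/1499.
Bayes factor of the evidence already in hand = 15.
Odds after that evidence = (1/1499) × 15 = 15/1499.
Target odds = 0.75/0.25 = 3.
Need 1.6ⁿ ≥ 3 ÷ (15/1499) = 299.8.
1.6¹² ≈281.475 falls short of 299.8 but 1.6¹³ ≈450.36 reaches it, so n = 13.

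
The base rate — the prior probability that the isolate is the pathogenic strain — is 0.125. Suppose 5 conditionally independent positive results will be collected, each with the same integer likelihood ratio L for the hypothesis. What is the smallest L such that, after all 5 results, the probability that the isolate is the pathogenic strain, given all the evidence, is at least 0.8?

Prior odds = 0.125/0.875 = 1/7.
Target odds = 0.8/0.2 = 4.
Need L⁵ ≥ 4 ÷ (1/7) = 28.
1⁵ = 1 < 28 ≤ 32 = 2⁵, so L = 2.

2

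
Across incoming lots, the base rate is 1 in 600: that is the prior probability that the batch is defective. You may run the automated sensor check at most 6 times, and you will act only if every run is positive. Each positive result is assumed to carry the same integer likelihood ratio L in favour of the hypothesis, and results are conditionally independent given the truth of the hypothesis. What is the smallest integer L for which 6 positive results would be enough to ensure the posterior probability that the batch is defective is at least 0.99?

7

Prior odds = (1/600)/(599/600) = 1/599.
Target odds = 0.99/0.01 = 99.
Need L⁶ ≥ 99 ÷ (1/599) = 59301.
6⁶ = 46656 < 59301 ≤ 117649 = 7⁶, so L = 7.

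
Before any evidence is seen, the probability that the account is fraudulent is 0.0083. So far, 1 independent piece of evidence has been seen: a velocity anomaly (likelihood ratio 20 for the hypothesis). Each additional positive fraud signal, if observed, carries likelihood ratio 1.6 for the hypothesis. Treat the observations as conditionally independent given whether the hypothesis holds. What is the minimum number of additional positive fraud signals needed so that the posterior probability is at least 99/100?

14

Prior odds = 0.0083/0.9917 = 83/9917.
Bayes factor of the evidence already in hand = 20.
Odds after that evidence = (83/9917) × 20 = 1660/9917.
Target odds = 0.99/0.01 = 99.
Need 1.6ⁿ ≥ 99 ÷ (1660/9917) = 981783/1660.
1.6¹³ ≈450.36 falls short of 981783/1660 but 1.6¹⁴ ≈720.576 reaches it, so n = 14.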